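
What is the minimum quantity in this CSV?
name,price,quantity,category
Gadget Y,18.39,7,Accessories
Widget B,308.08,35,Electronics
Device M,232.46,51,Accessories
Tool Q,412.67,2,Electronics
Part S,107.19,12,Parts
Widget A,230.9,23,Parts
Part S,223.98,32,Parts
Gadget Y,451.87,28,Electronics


Computing minimum quantity:
Values: [7, 35, 51, 2, 12, 23, 32, 28]
Min = 2

2


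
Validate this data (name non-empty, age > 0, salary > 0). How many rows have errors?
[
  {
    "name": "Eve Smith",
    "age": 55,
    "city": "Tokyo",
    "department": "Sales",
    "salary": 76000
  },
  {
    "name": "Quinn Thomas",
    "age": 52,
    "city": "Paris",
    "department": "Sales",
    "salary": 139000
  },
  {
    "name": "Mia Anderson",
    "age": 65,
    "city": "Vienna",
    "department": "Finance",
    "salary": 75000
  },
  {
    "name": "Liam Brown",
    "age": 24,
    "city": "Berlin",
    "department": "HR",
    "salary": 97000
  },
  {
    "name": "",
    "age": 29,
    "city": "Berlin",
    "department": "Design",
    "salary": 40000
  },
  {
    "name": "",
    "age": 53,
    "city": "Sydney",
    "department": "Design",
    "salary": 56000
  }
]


Validating 6 records:
Rules: name non-empty, age > 0, salary > 0

  Row 1 (Eve Smith): OK
  Row 2 (Quinn Thomas): OK
  Row 3 (Mia Anderson): OK
  Row 4 (Liam Brown): OK
  Row 5 (???): empty name
  Row 6 (???): empty name

Total errors: 2

2 errors


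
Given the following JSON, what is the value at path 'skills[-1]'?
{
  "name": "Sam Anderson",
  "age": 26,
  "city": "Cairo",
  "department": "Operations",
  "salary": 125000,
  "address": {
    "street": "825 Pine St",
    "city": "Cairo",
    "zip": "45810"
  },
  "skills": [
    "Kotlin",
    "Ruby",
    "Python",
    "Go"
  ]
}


Query: skills[-1]
Path: skills -> last element
Value: Go

Go


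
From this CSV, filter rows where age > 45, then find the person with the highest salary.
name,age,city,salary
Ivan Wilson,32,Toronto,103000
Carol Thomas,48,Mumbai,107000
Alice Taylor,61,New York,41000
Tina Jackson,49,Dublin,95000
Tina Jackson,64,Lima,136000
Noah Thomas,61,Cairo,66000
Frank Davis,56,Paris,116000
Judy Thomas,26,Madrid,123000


Filter: age > 45
Sort by: salary (descending)

Filtered records (6):
  Tina Jackson, age 64, salary $136000
  Frank Davis, age 56, salary $116000
  Carol Thomas, age 48, salary $107000
  Tina Jackson, age 49, salary $95000
  Noah Thomas, age 61, salary $66000
  Alice Taylor, age 61, salary $41000

Highest salary: Tina Jackson ($136000)

Tina Jackson


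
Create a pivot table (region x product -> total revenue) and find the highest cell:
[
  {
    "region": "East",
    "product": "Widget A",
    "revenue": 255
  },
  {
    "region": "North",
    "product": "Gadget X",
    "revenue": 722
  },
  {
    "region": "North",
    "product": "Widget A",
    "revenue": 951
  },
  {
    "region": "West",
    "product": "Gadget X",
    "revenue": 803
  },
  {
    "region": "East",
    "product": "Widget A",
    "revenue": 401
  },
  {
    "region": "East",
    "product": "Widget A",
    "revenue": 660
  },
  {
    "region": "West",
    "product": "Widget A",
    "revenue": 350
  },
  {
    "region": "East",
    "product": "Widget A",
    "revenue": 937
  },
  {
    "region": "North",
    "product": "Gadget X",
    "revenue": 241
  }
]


Pivot: region (rows) x product (columns) -> total revenue

     Gadget X      Widget A    
East             0          2253  
North          963           951  
West           803           350  

Highest: East / Widget A = $2253

East / Widget A = $2253


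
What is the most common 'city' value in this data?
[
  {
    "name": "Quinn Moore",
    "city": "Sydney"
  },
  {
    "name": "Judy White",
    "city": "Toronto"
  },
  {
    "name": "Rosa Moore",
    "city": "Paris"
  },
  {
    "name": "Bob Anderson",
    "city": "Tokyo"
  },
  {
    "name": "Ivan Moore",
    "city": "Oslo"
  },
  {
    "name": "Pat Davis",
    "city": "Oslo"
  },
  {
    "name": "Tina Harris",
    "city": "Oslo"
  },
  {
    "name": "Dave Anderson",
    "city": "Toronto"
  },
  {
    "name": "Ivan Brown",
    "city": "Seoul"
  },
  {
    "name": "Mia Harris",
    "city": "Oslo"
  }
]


Counting 'city' values across 10 records:

  Oslo: 4 ####
  Toronto: 2 ##
  Sydney: 1 #
  Paris: 1 #
  Tokyo: 1 #
  Seoul: 1 #

Most common: Oslo (4 times)

Oslo (4 times)


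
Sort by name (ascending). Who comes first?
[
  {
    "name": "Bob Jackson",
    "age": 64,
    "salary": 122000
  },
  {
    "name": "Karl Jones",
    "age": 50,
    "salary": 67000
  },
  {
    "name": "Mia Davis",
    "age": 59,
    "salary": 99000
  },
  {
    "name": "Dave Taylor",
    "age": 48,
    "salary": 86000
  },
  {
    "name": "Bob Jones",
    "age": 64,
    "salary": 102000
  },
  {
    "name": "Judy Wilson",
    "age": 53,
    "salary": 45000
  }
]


Sort by: name (ascending)

Sorted order:
  1. Bob Jackson (name = Bob Jackson)
  2. Bob Jones (name = Bob Jones)
  3. Dave Taylor (name = Dave Taylor)
  4. Judy Wilson (name = Judy Wilson)
  5. Karl Jones (name = Karl Jones)
  6. Mia Davis (name = Mia Davis)

First: Bob Jackson

Bob Jackson


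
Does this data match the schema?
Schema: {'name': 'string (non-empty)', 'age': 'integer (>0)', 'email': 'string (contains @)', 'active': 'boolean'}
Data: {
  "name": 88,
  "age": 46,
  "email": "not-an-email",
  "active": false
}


Validating each field against schema:
  name: FAIL (88 is not a string)
  age: OK (positive integer)
  email: FAIL ("not-an-email" does not contain @)
  active: OK (boolean)

Result: INVALID (2 errors: name, email)

INVALID (2 errors: name, email)


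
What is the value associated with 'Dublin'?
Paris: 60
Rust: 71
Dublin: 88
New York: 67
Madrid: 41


Looking up key 'Dublin'
Value: 88

88


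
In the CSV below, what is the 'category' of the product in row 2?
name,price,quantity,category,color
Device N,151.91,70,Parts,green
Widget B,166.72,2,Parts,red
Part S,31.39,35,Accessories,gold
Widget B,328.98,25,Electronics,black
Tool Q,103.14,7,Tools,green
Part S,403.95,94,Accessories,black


Query: Row 2 ('Widget B'), column 'category'
Value: Parts

Parts


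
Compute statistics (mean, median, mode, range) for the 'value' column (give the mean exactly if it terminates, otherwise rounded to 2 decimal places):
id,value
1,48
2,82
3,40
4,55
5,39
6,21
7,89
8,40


Data: [48, 82, 40, 55, 39, 21, 89, 40]
Count: 8
Sum: 414
Mean: 414/8 = 51.75
Sorted: [21, 39, 40, 40, 48, 55, 82, 89]
Median: 44.0
Mode: 40 (2 times)
Range: 89 - 21 = 68
Min: 21, Max: 89

mean=51.75, median=44.0, mode=40, range=68


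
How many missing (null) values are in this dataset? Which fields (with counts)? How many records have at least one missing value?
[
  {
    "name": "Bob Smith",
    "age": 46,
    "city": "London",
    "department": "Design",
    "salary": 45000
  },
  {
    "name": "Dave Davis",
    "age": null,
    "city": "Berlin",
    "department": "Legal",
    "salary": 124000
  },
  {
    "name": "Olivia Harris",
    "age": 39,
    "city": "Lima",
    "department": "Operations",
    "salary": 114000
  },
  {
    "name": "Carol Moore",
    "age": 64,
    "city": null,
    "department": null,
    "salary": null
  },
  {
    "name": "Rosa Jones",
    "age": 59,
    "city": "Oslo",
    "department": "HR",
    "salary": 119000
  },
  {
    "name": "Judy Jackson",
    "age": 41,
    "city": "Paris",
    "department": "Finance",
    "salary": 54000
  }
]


Checking for missing (null) values in 6 records:

  Bob Smith: complete
  Dave Davis: age
  Olivia Harris: complete
  Carol Moore: city, department, salary
  Rosa Jones: complete
  Judy Jackson: complete

Per field:
  name: 0 missing
  age: 1 missing
  city: 1 missing
  department: 1 missing
  salary: 1 missing

Total missing values: 4
Records with any missing: 2

4 missing values (age: 1, city: 1, department: 1, salary: 1); 2 incomplete records


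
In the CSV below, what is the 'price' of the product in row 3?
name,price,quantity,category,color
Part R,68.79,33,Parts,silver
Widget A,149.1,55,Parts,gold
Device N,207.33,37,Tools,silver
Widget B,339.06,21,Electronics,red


Query: Row 3 ('Device N'), column 'price'
Value: 207.33

207.33


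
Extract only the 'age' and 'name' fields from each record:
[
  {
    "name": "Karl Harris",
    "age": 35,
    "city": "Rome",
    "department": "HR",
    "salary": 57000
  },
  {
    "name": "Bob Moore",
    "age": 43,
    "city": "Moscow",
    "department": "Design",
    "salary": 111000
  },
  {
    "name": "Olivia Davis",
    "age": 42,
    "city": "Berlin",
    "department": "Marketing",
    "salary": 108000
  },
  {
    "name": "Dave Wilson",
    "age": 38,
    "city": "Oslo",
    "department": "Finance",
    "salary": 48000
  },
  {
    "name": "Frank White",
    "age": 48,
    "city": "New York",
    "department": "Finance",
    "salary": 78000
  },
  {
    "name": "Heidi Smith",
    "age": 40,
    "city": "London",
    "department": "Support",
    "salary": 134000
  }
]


Original: 6 records with fields: name, age, city, department, salary
Keep: ['age', 'name']
Drop: ['city', 'department', 'salary']
Result: 6 records, 2 fields each

[
  {
    "age": 35,
    "name": "Karl Harris"
  },
  {
    "age": 43,
    "name": "Bob Moore"
  },
  {
    "age": 42,
    "name": "Olivia Davis"
  },
  {
    "age": 38,
    "name": "Dave Wilson"
  },
  {
    "age": 48,
    "name": "Frank White"
  },
  {
    "age": 40,
    "name": "Heidi Smith"
  }
]


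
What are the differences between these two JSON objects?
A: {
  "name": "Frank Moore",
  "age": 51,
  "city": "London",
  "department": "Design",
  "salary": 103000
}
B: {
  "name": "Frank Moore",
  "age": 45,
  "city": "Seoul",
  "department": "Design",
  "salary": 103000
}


Comparing each field (in key order):
  name: same
  age: DIFFERENT
  city: DIFFERENT
  department: same
  salary: same
Differences:
  age: 51 -> 45
  city: London -> Seoul

2 field(s) changed

2 changes: age, city


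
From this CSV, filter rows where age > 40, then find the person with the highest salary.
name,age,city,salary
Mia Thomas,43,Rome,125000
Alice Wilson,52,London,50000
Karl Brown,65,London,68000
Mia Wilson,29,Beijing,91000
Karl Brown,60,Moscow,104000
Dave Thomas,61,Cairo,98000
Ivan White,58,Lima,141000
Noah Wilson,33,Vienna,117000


Filter: age > 40
Sort by: salary (descending)

Filtered records (6):
  Ivan White, age 58, salary $141000
  Mia Thomas, age 43, salary $125000
  Karl Brown, age 60, salary $104000
  Dave Thomas, age 61, salary $98000
  Karl Brown, age 65, salary $68000
  Alice Wilson, age 52, salary $50000

Highest salary: Ivan White ($141000)

Ivan White


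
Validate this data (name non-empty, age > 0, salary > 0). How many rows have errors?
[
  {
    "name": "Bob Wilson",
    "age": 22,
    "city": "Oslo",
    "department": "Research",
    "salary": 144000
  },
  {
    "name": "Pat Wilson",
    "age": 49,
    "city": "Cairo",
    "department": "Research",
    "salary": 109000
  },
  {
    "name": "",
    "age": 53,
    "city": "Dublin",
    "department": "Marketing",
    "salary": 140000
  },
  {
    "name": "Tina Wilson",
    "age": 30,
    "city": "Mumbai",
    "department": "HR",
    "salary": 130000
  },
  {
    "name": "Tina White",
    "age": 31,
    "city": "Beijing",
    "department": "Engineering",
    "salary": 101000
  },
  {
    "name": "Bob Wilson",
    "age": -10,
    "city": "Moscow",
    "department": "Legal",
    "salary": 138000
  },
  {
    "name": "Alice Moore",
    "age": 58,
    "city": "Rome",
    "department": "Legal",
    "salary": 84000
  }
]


Validating 7 records:
Rules: name non-empty, age > 0, salary > 0

  Row 1 (Bob Wilson): OK
  Row 2 (Pat Wilson): OK
  Row 3 (???): empty name
  Row 4 (Tina Wilson): OK
  Row 5 (Tina White): OK
  Row 6 (Bob Wilson): negative age: -10
  Row 7 (Alice Moore): OK

Total errors: 2

2 errors


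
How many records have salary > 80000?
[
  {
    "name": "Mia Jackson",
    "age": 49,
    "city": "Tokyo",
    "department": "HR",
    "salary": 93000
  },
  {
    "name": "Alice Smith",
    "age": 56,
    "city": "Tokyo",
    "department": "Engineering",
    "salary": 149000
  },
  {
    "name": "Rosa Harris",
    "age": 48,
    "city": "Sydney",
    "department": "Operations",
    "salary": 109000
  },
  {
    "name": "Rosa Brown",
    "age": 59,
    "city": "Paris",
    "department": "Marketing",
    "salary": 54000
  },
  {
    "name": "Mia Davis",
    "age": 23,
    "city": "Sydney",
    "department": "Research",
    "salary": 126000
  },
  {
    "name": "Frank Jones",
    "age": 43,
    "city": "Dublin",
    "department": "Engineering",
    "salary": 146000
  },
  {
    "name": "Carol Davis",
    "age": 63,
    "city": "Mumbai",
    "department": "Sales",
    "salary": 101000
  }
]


Data: 7 records
Condition: salary > 80000

Checking each record:
  Mia Jackson: 93000 MATCH
  Alice Smith: 149000 MATCH
  Rosa Harris: 109000 MATCH
  Rosa Brown: 54000
  Mia Davis: 126000 MATCH
  Frank Jones: 146000 MATCH
  Carol Davis: 101000 MATCH

Count: 6

6


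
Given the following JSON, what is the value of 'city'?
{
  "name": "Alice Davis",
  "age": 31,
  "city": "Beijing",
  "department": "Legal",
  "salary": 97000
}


Looking up field 'city'
Value: Beijing

Beijing


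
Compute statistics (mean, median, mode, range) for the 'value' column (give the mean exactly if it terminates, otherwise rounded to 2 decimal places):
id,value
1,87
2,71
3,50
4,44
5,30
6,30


Data: [87, 71, 50, 44, 30, 30]
Count: 6
Sum: 312
Mean: 312/6 = 52
Sorted: [30, 30, 44, 50, 71, 87]
Median: 47.0
Mode: 30 (2 times)
Range: 87 - 30 = 57
Min: 30, Max: 87

mean=52, median=47.0, mode=30, range=57


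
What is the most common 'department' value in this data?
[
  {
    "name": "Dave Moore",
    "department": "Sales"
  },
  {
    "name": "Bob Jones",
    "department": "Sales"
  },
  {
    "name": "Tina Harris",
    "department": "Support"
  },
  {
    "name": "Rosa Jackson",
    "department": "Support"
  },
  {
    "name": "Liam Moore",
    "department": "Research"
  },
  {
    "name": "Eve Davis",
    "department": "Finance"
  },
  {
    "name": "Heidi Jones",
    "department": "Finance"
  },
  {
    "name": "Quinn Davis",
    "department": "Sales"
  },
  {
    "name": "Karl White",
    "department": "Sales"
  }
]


Counting 'department' values across 9 records:

  Sales: 4 ####
  Support: 2 ##
  Finance: 2 ##
  Research: 1 #

Most common: Sales (4 times)

Sales (4 times)


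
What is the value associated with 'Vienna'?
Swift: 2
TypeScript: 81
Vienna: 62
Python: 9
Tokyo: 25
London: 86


Looking up key 'Vienna'
Value: 62

62


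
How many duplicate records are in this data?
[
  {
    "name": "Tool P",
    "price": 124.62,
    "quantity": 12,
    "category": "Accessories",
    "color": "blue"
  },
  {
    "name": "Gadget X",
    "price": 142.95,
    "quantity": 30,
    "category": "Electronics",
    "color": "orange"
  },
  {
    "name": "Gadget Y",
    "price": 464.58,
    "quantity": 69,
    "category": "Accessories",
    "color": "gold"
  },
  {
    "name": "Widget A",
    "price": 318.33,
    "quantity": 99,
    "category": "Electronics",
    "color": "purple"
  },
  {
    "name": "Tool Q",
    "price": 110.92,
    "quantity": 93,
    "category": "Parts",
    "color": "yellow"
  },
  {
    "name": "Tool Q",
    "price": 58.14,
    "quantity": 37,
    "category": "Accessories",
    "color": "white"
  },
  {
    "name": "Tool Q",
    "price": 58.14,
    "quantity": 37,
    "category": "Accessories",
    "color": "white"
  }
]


Checking 7 records for duplicates:

  Row 1: Tool P ($124.62, qty 12)
  Row 2: Gadget X ($142.95, qty 30)
  Row 3: Gadget Y ($464.58, qty 69)
  Row 4: Widget A ($318.33, qty 99)
  Row 5: Tool Q ($110.92, qty 93)
  Row 6: Tool Q ($58.14, qty 37)
  Row 7: Tool Q ($58.14, qty 37) <-- DUPLICATE

Duplicates found: 1
Unique records: 6

1 duplicates, 6 unique


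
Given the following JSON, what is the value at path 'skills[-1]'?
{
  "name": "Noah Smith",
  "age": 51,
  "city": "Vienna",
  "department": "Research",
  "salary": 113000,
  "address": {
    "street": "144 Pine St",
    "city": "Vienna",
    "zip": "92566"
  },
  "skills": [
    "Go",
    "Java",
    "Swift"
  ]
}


Query: skills[-1]
Path: skills -> last element
Value: Swift

Swift


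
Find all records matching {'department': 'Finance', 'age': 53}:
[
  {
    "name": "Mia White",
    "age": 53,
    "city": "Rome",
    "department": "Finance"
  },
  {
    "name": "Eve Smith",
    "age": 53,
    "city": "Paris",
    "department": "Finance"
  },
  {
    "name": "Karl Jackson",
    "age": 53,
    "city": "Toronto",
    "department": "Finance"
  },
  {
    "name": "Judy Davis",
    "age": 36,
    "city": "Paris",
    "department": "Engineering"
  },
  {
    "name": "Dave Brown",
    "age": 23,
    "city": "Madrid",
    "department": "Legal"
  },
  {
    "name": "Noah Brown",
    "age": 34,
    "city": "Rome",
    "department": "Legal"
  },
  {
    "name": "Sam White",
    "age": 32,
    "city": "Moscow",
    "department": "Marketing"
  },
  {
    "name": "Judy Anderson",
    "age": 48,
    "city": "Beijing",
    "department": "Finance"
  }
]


Search criteria: {'department': 'Finance', 'age': 53}

Checking 8 records:
  Mia White: {department: Finance, age: 53} <-- MATCH
  Eve Smith: {department: Finance, age: 53} <-- MATCH
  Karl Jackson: {department: Finance, age: 53} <-- MATCH
  Judy Davis: {department: Engineering, age: 36}
  Dave Brown: {department: Legal, age: 23}
  Noah Brown: {department: Legal, age: 34}
  Sam White: {department: Marketing, age: 32}
  Judy Anderson: {department: Finance, age: 48}

Matches: ["Mia White", "Eve Smith", "Karl Jackson"]

["Mia White", "Eve Smith", "Karl Jackson"]


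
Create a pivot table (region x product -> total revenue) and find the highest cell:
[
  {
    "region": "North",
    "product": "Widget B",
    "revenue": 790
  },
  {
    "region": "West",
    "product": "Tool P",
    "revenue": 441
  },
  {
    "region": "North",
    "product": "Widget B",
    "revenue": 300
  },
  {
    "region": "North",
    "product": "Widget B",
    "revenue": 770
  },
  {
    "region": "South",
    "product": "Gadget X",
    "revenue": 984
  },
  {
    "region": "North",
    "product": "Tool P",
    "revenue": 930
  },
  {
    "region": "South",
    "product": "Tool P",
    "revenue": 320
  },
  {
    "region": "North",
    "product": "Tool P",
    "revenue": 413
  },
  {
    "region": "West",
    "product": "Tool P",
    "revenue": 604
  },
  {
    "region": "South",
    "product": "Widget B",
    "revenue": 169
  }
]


Pivot: region (rows) x product (columns) -> total revenue

     Gadget X      Tool P        Widget B    
North            0          1343          1860  
South          984           320           169  
West             0          1045             0  

Highest: North / Widget B = $1860

North / Widget B = $1860


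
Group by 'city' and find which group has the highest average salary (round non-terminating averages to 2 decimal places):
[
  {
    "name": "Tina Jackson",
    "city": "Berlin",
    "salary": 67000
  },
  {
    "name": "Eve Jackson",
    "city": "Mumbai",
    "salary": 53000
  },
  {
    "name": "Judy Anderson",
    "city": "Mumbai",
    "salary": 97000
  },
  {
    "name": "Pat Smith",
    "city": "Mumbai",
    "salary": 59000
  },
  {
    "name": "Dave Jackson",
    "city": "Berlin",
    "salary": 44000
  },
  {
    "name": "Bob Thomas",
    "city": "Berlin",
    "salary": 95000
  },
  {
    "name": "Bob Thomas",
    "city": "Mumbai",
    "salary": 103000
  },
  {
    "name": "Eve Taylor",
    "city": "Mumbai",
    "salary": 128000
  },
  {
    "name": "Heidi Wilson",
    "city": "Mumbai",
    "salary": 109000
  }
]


Group by: city

Groups:
  Berlin: 3 people, avg salary = 206000/3 ≈ $68666.67
  Mumbai: 6 people, avg salary = 549000/6 = $91500

Highest average salary: Mumbai ($91500)

Mumbai ($91500)


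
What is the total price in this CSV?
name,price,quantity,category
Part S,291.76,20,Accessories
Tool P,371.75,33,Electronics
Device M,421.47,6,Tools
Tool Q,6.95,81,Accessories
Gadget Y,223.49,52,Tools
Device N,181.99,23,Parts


Computing total price:
Values: [291.76, 371.75, 421.47, 6.95, 223.49, 181.99]
Sum = 1497.41

1497.41


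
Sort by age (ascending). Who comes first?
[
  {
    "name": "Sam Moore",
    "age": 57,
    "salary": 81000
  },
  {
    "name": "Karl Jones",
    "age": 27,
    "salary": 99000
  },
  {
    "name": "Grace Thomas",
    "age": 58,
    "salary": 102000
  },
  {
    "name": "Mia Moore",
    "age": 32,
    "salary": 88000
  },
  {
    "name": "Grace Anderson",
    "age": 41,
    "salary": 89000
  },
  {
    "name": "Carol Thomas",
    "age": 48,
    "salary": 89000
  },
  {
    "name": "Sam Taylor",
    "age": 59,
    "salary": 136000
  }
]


Sort by: age (ascending)

Sorted order:
  1. Karl Jones (age = 27)
  2. Mia Moore (age = 32)
  3. Grace Anderson (age = 41)
  4. Carol Thomas (age = 48)
  5. Sam Moore (age = 57)
  6. Grace Thomas (age = 58)
  7. Sam Taylor (age = 59)

First: Karl Jones

Karl Jones


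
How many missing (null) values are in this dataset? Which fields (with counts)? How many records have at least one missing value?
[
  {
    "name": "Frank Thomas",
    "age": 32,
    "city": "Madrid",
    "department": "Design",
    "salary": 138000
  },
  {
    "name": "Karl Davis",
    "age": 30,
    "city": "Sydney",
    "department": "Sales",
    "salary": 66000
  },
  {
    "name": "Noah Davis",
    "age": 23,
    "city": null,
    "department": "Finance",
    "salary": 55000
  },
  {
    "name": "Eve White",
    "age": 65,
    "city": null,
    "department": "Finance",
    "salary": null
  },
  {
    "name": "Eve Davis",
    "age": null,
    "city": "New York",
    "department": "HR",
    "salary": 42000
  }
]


Checking for missing (null) values in 5 records:

  Frank Thomas: complete
  Karl Davis: complete
  Noah Davis: city
  Eve White: city, salary
  Eve Davis: age

Per field:
  name: 0 missing
  age: 1 missing
  city: 2 missing
  department: 0 missing
  salary: 1 missing

Total missing values: 4
Records with any missing: 3

4 missing values (age: 1, city: 2, salary: 1); 3 incomplete records


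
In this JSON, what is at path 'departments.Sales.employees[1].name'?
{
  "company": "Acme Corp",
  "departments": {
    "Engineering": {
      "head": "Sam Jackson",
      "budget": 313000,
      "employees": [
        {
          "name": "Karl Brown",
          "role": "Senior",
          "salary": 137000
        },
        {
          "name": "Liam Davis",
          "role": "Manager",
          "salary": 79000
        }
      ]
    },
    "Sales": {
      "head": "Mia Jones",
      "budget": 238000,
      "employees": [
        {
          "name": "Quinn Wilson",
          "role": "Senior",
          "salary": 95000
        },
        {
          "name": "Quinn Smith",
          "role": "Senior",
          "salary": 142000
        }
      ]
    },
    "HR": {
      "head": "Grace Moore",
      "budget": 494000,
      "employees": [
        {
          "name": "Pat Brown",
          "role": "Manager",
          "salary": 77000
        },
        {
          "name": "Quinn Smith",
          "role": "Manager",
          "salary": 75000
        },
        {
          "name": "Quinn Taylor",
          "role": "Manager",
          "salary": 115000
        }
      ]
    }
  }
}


Path: departments.Sales.employees[1].name

Navigate:
  -> departments
  -> Sales
  -> employees[1].name = 'Quinn Smith'

Quinn Smith


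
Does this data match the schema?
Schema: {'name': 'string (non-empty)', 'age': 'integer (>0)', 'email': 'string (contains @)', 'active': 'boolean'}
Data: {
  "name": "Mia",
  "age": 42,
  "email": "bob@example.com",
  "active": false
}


Validating each field against schema:
  name: OK (non-empty string)
  age: OK (positive integer)
  email: OK (string with @)
  active: OK (boolean)

Result: VALID

VALID


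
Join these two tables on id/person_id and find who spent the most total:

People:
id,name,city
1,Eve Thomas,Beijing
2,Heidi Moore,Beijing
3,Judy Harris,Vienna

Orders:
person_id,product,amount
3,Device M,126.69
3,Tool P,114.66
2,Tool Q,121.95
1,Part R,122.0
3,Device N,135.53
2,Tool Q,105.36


Join on: people.id = orders.person_id

Joined rows:
  Judy Harris (Vienna) bought Device M for $126.69
  Judy Harris (Vienna) bought Tool P for $114.66
  Heidi Moore (Beijing) bought Tool Q for $121.95
  Eve Thomas (Beijing) bought Part R for $122.0
  Judy Harris (Vienna) bought Device N for $135.53
  Heidi Moore (Beijing) bought Tool Q for $105.36

Total per person:
  Judy Harris: $376.88
  Heidi Moore: $227.31
  Eve Thomas: $122.00

Top spender: Judy Harris ($376.88)

Judy Harris ($376.88)


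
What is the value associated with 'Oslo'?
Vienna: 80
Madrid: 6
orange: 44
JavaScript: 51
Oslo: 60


Looking up key 'Oslo'
Value: 60

60


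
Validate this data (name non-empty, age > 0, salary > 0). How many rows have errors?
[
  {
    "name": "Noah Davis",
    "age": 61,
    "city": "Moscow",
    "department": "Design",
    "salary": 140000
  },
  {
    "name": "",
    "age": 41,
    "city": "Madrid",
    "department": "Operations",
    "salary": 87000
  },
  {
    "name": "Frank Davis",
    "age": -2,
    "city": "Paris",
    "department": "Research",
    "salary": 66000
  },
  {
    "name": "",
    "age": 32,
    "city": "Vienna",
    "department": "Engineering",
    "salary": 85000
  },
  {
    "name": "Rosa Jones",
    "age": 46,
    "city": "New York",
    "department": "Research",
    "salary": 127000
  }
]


Validating 5 records:
Rules: name non-empty, age > 0, salary > 0

  Row 1 (Noah Davis): OK
  Row 2 (???): empty name
  Row 3 (Frank Davis): negative age: -2
  Row 4 (???): empty name
  Row 5 (Rosa Jones): OK

Total errors: 3

3 errors


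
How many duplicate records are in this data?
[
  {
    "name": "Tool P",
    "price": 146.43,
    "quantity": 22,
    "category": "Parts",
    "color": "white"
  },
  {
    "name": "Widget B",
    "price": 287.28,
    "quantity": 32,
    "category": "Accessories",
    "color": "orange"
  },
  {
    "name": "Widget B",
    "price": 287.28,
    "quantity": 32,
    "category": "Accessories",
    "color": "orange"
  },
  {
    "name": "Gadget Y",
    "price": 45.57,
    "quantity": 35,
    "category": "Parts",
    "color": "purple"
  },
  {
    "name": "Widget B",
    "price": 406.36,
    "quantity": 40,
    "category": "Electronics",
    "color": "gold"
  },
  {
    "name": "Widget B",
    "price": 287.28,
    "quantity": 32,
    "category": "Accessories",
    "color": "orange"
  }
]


Checking 6 records for duplicates:

  Row 1: Tool P ($146.43, qty 22)
  Row 2: Widget B ($287.28, qty 32)
  Row 3: Widget B ($287.28, qty 32) <-- DUPLICATE
  Row 4: Gadget Y ($45.57, qty 35)
  Row 5: Widget B ($406.36, qty 40)
  Row 6: Widget B ($287.28, qty 32) <-- DUPLICATE

Duplicates found: 2
Unique records: 4

2 duplicates, 4 unique


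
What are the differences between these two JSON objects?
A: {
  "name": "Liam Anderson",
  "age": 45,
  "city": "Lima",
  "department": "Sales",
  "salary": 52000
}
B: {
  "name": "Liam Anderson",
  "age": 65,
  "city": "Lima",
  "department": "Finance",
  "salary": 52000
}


Comparing each field (in key order):
  name: same
  age: DIFFERENT
  city: same
  department: DIFFERENT
  salary: same
Differences:
  age: 45 -> 65
  department: Sales -> Finance

2 field(s) changed

2 changes: age, department


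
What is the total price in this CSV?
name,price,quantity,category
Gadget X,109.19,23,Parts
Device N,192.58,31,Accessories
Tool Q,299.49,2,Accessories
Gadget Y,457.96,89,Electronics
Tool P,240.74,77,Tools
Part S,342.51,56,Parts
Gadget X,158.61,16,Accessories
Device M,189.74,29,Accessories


Computing total price:
Values: [109.19, 192.58, 299.49, 457.96, 240.74, 342.51, 158.61, 189.74]
Sum = 1990.82

1990.82


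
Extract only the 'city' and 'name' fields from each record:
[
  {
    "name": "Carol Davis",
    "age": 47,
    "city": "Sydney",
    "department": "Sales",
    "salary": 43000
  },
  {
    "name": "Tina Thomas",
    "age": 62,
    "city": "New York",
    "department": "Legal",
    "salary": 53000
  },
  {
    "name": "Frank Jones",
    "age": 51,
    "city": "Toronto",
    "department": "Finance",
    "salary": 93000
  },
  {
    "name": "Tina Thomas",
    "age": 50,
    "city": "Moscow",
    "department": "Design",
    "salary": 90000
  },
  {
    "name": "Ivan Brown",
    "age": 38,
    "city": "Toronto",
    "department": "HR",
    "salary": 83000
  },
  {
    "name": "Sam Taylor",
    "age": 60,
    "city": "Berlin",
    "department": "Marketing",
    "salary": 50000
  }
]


Original: 6 records with fields: name, age, city, department, salary
Keep: ['city', 'name']
Drop: ['age', 'department', 'salary']
Result: 6 records, 2 fields each

[
  {
    "city": "Sydney",
    "name": "Carol Davis"
  },
  {
    "city": "New York",
    "name": "Tina Thomas"
  },
  {
    "city": "Toronto",
    "name": "Frank Jones"
  },
  {
    "city": "Moscow",
    "name": "Tina Thomas"
  },
  {
    "city": "Toronto",
    "name": "Ivan Brown"
  },
  {
    "city": "Berlin",
    "name": "Sam Taylor"
  }
]


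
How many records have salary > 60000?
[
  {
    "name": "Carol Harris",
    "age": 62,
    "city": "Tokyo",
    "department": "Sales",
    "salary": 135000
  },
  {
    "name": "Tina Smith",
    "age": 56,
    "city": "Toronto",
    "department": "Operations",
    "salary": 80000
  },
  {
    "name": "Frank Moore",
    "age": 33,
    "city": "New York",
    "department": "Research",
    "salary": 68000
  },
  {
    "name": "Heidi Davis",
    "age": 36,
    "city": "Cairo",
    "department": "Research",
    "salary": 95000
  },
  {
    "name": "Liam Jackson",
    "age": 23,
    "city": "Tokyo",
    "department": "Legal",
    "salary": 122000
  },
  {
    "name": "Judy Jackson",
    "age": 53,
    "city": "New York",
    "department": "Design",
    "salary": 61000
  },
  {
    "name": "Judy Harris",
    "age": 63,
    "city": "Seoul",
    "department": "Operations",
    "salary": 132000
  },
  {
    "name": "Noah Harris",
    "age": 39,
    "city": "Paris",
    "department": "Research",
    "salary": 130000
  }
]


Data: 8 records
Condition: salary > 60000

Checking each record:
  Carol Harris: 135000 MATCH
  Tina Smith: 80000 MATCH
  Frank Moore: 68000 MATCH
  Heidi Davis: 95000 MATCH
  Liam Jackson: 122000 MATCH
  Judy Jackson: 61000 MATCH
  Judy Harris: 132000 MATCH
  Noah Harris: 130000 MATCH

Count: 8

8


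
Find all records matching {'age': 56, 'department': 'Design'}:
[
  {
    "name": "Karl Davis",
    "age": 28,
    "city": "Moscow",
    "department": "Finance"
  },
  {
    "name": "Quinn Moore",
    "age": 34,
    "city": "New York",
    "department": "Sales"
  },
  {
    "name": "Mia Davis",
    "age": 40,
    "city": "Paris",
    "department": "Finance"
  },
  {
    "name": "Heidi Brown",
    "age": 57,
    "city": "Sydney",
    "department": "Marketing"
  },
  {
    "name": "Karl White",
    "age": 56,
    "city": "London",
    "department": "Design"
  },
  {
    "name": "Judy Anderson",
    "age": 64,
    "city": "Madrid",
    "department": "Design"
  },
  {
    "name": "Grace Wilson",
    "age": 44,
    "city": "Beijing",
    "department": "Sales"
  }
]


Search criteria: {'age': 56, 'department': 'Design'}

Checking 7 records:
  Karl Davis: {age: 28, department: Finance}
  Quinn Moore: {age: 34, department: Sales}
  Mia Davis: {age: 40, department: Finance}
  Heidi Brown: {age: 57, department: Marketing}
  Karl White: {age: 56, department: Design} <-- MATCH
  Judy Anderson: {age: 64, department: Design}
  Grace Wilson: {age: 44, department: Sales}

Matches: ["Karl White"]

["Karl White"]


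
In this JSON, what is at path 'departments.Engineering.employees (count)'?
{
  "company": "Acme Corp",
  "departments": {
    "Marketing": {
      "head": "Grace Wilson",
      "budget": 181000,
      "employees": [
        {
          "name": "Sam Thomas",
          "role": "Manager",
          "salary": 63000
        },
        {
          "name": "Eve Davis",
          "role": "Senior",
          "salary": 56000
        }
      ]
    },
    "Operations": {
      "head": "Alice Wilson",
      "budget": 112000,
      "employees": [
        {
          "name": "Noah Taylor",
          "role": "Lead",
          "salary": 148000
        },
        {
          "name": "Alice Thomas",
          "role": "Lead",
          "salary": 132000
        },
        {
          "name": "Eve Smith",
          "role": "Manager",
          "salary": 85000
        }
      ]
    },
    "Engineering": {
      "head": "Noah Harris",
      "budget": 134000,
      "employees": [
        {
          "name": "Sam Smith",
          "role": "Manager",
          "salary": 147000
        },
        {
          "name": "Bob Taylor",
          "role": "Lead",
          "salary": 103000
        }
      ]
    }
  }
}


Path: departments.Engineering.employees (count)

Navigate:
  -> departments
  -> Engineering
  -> employees (array, length 2)

2


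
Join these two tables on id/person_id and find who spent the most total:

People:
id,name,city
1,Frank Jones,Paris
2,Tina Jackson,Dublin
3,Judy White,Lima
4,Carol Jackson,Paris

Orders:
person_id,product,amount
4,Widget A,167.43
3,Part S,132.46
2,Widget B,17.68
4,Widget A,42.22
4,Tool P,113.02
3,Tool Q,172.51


Join on: people.id = orders.person_id

Joined rows:
  Carol Jackson (Paris) bought Widget A for $167.43
  Judy White (Lima) bought Part S for $132.46
  Tina Jackson (Dublin) bought Widget B for $17.68
  Carol Jackson (Paris) bought Widget A for $42.22
  Carol Jackson (Paris) bought Tool P for $113.02
  Judy White (Lima) bought Tool Q for $172.51

Total per person:
  Carol Jackson: $322.67
  Judy White: $304.97
  Tina Jackson: $17.68

Top spender: Carol Jackson ($322.67)

Carol Jackson ($322.67)


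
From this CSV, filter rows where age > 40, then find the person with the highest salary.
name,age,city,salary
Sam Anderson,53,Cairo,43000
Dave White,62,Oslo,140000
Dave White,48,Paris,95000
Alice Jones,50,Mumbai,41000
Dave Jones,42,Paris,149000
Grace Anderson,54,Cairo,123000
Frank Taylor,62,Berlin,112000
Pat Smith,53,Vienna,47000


Filter: age > 40
Sort by: salary (descending)

Filtered records (8):
  Dave Jones, age 42, salary $149000
  Dave White, age 62, salary $140000
  Grace Anderson, age 54, salary $123000
  Frank Taylor, age 62, salary $112000
  Dave White, age 48, salary $95000
  Pat Smith, age 53, salary $47000
  Sam Anderson, age 53, salary $43000
  Alice Jones, age 50, salary $41000

Highest salary: Dave Jones ($149000)

Dave Jones


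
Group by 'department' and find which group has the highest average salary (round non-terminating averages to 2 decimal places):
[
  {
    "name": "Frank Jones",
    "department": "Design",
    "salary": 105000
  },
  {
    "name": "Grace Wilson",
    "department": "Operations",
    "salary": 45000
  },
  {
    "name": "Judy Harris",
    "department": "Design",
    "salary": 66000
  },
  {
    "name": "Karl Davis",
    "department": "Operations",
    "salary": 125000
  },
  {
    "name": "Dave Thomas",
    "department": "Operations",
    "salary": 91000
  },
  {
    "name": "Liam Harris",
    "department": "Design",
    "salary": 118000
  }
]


Group by: department

Groups:
  Design: 3 people, avg salary = 289000/3 ≈ $96333.33
  Operations: 3 people, avg salary = 261000/3 = $87000

Highest average salary: Design (≈$96333.33)

Design (≈$96333.33)


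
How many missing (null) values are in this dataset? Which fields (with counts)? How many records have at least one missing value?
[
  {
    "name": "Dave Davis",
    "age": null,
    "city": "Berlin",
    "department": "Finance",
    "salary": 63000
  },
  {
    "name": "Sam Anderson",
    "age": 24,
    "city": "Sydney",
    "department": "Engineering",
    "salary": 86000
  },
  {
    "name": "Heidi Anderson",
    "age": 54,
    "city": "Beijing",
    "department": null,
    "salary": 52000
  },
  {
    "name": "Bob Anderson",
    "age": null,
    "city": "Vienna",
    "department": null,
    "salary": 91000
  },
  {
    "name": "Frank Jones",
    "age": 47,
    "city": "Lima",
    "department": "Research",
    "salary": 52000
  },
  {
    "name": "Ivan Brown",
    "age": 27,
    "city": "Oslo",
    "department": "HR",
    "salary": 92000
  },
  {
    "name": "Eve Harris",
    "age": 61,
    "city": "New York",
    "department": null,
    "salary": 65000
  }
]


Checking for missing (null) values in 7 records:

  Dave Davis: age
  Sam Anderson: complete
  Heidi Anderson: department
  Bob Anderson: age, department
  Frank Jones: complete
  Ivan Brown: complete
  Eve Harris: department

Per field:
  name: 0 missing
  age: 2 missing
  city: 0 missing
  department: 3 missing
  salary: 0 missing

Total missing values: 5
Records with any missing: 4

5 missing values (age: 2, department: 3); 4 incomplete records


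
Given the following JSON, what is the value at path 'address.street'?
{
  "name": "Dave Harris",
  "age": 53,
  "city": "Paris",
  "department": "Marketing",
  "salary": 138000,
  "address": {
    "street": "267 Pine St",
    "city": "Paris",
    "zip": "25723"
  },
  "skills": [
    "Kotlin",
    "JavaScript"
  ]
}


Query: address.street
Path: address -> street
Value: 267 Pine St

267 Pine St


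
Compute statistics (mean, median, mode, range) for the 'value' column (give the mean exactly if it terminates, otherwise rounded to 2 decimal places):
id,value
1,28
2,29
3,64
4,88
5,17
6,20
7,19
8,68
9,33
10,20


Data: [28, 29, 64, 88, 17, 20, 19, 68, 33, 20]
Count: 10
Sum: 386
Mean: 386/10 = 38.6
Sorted: [17, 19, 20, 20, 28, 29, 33, 64, 68, 88]
Median: 28.5
Mode: 20 (2 times)
Range: 88 - 17 = 71
Min: 17, Max: 88

mean=38.6, median=28.5, mode=20, range=71


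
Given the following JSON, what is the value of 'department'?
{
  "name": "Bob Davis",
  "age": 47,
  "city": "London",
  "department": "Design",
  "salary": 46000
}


Looking up field 'department'
Value: Design

Design


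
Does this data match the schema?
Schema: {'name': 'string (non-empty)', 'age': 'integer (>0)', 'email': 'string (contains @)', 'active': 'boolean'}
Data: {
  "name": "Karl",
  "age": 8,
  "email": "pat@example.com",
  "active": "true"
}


Validating each field against schema:
  name: OK (non-empty string)
  age: OK (positive integer)
  email: OK (string with @)
  active: FAIL ("true" is not a boolean)

Result: INVALID (1 error: active)

INVALID (1 error: active)


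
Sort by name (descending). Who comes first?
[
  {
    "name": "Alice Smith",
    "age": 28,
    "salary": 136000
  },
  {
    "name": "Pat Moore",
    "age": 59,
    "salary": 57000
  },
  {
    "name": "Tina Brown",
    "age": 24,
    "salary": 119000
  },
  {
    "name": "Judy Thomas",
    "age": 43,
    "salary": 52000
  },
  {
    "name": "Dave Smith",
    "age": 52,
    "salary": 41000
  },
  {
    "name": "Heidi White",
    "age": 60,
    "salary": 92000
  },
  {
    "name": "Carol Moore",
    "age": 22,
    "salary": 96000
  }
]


Sort by: name (descending)

Sorted order:
  1. Tina Brown (name = Tina Brown)
  2. Pat Moore (name = Pat Moore)
  3. Judy Thomas (name = Judy Thomas)
  4. Heidi White (name = Heidi White)
  5. Dave Smith (name = Dave Smith)
  6. Carol Moore (name = Carol Moore)
  7. Alice Smith (name = Alice Smith)

First: Tina Brown

Tina Brown


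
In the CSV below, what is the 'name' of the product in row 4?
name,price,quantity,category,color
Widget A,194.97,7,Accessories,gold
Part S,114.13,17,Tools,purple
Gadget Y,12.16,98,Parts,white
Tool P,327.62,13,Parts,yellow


Query: Row 4 ('Tool P'), column 'name'
Value: Tool P

Tool P


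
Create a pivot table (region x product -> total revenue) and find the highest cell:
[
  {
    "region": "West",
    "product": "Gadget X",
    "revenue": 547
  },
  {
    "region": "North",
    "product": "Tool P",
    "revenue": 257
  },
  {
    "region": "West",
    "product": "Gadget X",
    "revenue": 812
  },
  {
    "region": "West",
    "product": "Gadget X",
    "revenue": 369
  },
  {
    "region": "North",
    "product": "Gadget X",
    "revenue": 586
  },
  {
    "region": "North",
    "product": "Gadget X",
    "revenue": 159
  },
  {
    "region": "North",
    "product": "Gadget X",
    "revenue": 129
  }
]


Pivot: region (rows) x product (columns) -> total revenue

     Gadget X      Tool P      
North          874           257  
West          1728             0  

Highest: West / Gadget X = $1728

West / Gadget X = $1728
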